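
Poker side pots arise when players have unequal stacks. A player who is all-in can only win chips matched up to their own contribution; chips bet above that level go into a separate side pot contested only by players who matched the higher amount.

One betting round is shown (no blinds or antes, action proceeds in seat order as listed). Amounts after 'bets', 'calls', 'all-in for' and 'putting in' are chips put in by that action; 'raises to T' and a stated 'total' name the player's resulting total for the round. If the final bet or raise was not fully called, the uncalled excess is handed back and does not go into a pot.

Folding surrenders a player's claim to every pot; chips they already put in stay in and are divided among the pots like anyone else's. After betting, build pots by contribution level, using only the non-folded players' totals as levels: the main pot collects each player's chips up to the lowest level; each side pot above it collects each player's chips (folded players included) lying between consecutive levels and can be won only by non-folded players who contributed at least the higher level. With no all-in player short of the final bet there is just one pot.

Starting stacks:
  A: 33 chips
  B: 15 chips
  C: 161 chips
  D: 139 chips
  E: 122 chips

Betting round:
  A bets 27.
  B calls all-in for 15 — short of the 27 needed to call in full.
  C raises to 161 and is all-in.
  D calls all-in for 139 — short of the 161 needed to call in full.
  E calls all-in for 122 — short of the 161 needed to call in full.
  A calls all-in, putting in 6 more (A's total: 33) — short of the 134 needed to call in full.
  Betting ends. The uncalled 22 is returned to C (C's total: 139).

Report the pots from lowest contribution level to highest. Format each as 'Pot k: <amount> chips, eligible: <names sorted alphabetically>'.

Pot 1: 75 chips, eligible: A, B, C, D, E
Pot 2: 72 chips, eligible: A, C, D, E
Pot 3: 267 chips, eligible: C, D, E
Pot 4: 34 chips, eligible: C, D

Derivation:
Contributions (after 22 returned to C): A=33, B=15, C=139, D=139, E=122
Pot levels (distinct totals of non-folded players): 15, 33, 122, 139
Layer 1-15: 15 each from A, B, C, D, E = 15*5 = 75 chips; eligible A, B, C, D, E
Layer 16-33: 18 each from A, C, D, E = 18*4 = 72 chips; eligible A, C, D, E
Layer 34-122: 89 each from C, D, E = 89*3 = 267 chips; eligible C, D, E
Layer 123-139: 17 each from C, D = 17*2 = 34 chips; eligible C, D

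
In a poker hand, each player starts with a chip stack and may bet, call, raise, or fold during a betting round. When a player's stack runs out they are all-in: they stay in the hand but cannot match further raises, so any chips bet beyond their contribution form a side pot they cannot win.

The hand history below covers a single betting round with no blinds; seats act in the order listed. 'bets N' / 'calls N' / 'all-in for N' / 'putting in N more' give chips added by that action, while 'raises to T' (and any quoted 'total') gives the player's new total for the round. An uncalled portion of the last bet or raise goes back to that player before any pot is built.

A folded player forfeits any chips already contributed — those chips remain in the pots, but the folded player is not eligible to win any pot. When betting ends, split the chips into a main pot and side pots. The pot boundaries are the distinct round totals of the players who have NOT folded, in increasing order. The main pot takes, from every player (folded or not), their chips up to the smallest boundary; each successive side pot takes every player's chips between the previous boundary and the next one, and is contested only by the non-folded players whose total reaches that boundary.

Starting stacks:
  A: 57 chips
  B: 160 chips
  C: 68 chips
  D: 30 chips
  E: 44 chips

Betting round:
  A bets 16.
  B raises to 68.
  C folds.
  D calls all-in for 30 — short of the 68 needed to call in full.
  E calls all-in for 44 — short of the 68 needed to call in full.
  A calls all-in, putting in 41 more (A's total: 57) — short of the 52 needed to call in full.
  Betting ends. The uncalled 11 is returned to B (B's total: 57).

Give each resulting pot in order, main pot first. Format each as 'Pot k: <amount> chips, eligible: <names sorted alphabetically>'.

Contributions (after 11 returned to B): A=57, B=57, D=30, E=44
Folded: C
Pot levels (distinct totals of non-folded players): 30, 44, 57
Layer 1-30: 30 each from A, B, D, E = 30*4 = 120 chips; eligible A, B, D, E
Layer 31-44: 14 each from A, B, E = 14*3 = 42 chips; eligible A, B, E
Layer 45-57: 13 each from A, B = 13*2 = 26 chips; eligible A, B

Pot 1: 120 chips, eligible: A, B, D, E
Pot 2: 42 chips, eligible: A, B, E
Pot 3: 26 chips, eligible: A, B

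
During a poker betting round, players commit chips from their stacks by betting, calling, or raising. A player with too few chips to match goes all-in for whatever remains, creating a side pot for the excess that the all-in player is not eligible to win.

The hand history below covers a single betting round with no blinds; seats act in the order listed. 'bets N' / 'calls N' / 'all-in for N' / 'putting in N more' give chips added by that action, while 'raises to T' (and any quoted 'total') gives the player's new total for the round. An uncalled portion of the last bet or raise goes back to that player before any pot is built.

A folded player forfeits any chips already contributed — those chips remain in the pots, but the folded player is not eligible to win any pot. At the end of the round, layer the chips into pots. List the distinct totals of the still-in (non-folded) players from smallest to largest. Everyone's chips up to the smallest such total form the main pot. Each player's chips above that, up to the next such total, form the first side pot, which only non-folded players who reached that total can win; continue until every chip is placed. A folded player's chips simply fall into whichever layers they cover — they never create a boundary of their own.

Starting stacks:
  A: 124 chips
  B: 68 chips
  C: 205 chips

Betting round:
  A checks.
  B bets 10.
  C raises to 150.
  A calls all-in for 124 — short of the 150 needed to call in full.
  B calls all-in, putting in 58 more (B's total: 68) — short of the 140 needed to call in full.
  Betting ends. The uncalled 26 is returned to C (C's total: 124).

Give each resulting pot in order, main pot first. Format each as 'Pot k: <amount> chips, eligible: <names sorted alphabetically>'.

Contributions (after 26 returned to C): A=124, B=68, C=124
Pot levels (distinct totals of non-folded players): 68, 124
Layer 1-68: 68 each from A, B, C = 68*3 = 204 chips; eligible A, B, C
Layer 69-124: 56 each from A, C = 56*2 = 112 chips; eligible A, C

Pot 1: 204 chips, eligible: A, B, C
Pot 2: 112 chips, eligible: A, C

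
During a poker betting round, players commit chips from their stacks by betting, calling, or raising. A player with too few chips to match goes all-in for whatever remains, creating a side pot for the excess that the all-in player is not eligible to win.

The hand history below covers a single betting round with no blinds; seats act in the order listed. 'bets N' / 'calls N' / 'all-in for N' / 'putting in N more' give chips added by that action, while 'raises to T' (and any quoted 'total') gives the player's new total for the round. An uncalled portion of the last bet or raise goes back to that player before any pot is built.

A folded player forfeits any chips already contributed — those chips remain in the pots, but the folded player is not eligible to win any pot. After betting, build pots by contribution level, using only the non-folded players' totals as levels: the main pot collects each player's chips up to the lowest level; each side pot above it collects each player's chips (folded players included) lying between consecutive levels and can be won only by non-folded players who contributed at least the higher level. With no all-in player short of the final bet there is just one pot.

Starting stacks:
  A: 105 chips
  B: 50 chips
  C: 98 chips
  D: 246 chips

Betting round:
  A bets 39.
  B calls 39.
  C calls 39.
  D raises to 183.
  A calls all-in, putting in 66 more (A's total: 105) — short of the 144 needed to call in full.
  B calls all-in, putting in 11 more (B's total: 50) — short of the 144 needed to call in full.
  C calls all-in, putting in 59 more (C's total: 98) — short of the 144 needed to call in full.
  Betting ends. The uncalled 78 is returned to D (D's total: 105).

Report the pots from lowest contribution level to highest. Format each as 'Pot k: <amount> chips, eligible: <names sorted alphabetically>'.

Contributions (after 78 returned to D): A=105, B=50, C=98, D=105
Pot levels (distinct totals of non-folded players): 50, 98, 105
Layer 1-50: 50 each from A, B, C, D = 50*4 = 200 chips; eligible A, B, C, D
Layer 51-98: 48 each from A, C, D = 48*3 = 144 chips; eligible A, C, D
Layer 99-105: 7 each from A, D = 7*2 = 14 chips; eligible A, D

Pot 1: 200 chips, eligible: A, B, C, D
Pot 2: 144 chips, eligible: A, C, D
Pot 3: 14 chips, eligible: A, D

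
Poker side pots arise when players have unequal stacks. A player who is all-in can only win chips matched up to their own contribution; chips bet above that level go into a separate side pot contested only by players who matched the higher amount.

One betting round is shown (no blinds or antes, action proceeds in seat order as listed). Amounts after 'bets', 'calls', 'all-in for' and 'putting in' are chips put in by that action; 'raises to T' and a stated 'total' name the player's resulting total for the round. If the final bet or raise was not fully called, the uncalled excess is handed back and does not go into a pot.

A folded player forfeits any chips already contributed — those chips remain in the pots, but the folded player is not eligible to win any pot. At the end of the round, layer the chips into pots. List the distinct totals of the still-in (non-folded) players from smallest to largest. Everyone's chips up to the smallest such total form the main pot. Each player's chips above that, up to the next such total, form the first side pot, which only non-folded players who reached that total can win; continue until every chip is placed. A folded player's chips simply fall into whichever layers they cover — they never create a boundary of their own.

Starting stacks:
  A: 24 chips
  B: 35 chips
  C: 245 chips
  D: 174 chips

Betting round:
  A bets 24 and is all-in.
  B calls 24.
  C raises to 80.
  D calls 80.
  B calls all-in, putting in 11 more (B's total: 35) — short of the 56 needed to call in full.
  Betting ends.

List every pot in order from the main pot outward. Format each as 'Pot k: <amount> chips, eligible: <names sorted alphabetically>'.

Contributions: A=24, B=35, C=80, D=80
Pot levels (distinct totals of non-folded players): 24, 35, 80
Layer 1-24: 24 each from A, B, C, D = 24*4 = 96 chips; eligible A, B, C, D
Layer 25-35: 11 each from B, C, D = 11*3 = 33 chips; eligible B, C, D
Layer 36-80: 45 each from C, D = 45*2 = 90 chips; eligible C, D

Pot 1: 96 chips, eligible: A, B, C, D
Pot 2: 33 chips, eligible: B, C, D
Pot 3: 90 chips, eligible: C, D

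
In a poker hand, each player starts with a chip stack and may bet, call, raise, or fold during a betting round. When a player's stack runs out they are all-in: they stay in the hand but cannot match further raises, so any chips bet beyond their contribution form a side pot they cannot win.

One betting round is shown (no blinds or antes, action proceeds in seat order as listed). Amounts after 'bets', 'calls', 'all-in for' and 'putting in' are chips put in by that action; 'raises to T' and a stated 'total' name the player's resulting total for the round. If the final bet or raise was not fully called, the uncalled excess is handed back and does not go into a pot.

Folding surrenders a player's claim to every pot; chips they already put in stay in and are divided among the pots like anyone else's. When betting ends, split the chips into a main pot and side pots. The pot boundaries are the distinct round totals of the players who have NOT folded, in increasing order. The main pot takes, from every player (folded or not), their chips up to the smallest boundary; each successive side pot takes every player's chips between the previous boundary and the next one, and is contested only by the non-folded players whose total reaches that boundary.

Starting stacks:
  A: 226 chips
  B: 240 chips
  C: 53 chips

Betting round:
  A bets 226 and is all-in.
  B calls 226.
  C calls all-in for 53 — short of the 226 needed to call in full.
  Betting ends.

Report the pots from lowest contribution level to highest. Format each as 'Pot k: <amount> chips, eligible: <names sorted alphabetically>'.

Pot 1: 159 chips, eligible: A, B, C
Pot 2: 346 chips, eligible: A, B

Derivation:
Contributions: A=226, B=226, C=53
Pot levels (distinct totals of non-folded players): 53, 226
Layer 1-53: 53 each from A, B, C = 53*3 = 159 chips; eligible A, B, C
Layer 54-226: 173 each from A, B = 173*2 = 346 chips; eligible A, B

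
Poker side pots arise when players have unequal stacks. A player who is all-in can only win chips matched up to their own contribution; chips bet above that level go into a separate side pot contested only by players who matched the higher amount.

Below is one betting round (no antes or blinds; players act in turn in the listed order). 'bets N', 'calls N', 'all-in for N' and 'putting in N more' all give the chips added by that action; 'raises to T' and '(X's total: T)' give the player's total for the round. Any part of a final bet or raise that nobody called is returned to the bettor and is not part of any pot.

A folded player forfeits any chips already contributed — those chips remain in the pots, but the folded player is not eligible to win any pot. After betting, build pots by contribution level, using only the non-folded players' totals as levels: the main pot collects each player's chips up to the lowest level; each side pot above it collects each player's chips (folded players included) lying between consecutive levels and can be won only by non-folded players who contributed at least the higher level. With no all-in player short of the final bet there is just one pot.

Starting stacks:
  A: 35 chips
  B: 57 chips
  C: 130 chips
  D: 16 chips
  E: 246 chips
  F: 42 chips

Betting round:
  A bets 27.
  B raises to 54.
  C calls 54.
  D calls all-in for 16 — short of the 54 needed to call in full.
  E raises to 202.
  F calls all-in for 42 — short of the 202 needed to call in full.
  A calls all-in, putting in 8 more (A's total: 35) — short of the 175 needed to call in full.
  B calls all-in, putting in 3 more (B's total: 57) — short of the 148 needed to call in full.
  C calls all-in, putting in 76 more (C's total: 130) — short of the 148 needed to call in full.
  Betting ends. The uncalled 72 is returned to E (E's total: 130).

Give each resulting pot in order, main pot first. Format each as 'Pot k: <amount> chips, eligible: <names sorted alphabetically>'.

Contributions (after 72 returned to E): A=35, B=57, C=130, D=16, E=130, F=42
Pot levels (distinct totals of non-folded players): 16, 35, 42, 57, 130
Layer 1-16: 16 each from A, B, C, D, E, F = 16*6 = 96 chips; eligible A, B, C, D, E, F
Layer 17-35: 19 each from A, B, C, E, F = 19*5 = 95 chips; eligible A, B, C, E, F
Layer 36-42: 7 each from B, C, E, F = 7*4 = 28 chips; eligible B, C, E, F
Layer 43-57: 15 each from B, C, E = 15*3 = 45 chips; eligible B, C, E
Layer 58-130: 73 each from C, E = 73*2 = 146 chips; eligible C, E

Pot 1: 96 chips, eligible: A, B, C, D, E, F
Pot 2: 95 chips, eligible: A, B, C, E, F
Pot 3: 28 chips, eligible: B, C, E, F
Pot 4: 45 chips, eligible: B, C, E
Pot 5: 146 chips, eligible: C, E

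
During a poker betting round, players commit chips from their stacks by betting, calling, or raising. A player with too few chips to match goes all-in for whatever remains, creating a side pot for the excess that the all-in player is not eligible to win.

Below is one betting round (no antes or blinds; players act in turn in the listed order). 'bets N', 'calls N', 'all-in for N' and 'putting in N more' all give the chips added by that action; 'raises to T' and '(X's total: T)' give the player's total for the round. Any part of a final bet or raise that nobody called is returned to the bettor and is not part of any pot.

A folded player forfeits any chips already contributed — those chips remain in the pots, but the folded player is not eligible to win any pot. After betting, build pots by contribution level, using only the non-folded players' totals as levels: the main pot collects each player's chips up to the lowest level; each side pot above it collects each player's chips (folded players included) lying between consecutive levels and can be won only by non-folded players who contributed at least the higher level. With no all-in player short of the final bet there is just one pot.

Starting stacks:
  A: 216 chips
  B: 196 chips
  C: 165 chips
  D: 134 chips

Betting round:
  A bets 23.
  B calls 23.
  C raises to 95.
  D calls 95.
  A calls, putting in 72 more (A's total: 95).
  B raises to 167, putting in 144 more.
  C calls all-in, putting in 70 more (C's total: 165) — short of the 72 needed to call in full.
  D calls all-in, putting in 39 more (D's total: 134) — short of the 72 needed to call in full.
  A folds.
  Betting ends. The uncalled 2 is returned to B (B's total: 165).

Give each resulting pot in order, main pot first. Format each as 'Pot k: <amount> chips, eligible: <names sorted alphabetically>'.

Contributions (after 2 returned to B): A=95, B=165, C=165, D=134
Folded: A
Pot levels (distinct totals of non-folded players): 134, 165
Layer 1-134: A 95 + B 134 + C 134 + D 134 = 497 chips; eligible B, C, D
Layer 135-165: 31 each from B, C = 31*2 = 62 chips; eligible B, C

Pot 1: 497 chips, eligible: B, C, D
Pot 2: 62 chips, eligible: B, C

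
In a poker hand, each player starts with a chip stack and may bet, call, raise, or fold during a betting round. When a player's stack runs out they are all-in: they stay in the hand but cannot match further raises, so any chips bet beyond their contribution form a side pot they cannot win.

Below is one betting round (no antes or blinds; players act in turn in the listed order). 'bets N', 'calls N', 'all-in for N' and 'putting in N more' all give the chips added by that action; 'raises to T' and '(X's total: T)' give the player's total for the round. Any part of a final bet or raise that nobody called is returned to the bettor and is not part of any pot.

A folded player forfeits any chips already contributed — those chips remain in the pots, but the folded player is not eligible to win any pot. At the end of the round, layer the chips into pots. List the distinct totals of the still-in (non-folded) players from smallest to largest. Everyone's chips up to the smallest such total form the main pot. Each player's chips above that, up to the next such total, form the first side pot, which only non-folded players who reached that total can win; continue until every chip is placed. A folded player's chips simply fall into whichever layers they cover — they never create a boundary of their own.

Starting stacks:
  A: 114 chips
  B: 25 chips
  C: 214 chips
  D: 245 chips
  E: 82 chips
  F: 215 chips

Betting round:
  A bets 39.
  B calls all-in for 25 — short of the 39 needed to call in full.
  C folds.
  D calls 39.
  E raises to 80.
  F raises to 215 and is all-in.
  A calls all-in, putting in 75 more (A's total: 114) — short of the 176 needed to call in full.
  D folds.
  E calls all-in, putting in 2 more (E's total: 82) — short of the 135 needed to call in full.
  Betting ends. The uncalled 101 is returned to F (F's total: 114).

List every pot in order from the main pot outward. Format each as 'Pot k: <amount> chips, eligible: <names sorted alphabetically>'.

Pot 1: 125 chips, eligible: A, B, E, F
Pot 2: 185 chips, eligible: A, E, F
Pot 3: 64 chips, eligible: A, F

Derivation:
Contributions (after 101 returned to F): A=114, B=25, D=39, E=82, F=114
Folded: C, D
Pot levels (distinct totals of non-folded players): 25, 82, 114
Layer 1-25: 25 each from A, B, D, E, F = 25*5 = 125 chips; eligible A, B, E, F
Layer 26-82: A 57 + D 14 + E 57 + F 57 = 185 chips; eligible A, E, F
Layer 83-114: 32 each from A, F = 32*2 = 64 chips; eligible A, F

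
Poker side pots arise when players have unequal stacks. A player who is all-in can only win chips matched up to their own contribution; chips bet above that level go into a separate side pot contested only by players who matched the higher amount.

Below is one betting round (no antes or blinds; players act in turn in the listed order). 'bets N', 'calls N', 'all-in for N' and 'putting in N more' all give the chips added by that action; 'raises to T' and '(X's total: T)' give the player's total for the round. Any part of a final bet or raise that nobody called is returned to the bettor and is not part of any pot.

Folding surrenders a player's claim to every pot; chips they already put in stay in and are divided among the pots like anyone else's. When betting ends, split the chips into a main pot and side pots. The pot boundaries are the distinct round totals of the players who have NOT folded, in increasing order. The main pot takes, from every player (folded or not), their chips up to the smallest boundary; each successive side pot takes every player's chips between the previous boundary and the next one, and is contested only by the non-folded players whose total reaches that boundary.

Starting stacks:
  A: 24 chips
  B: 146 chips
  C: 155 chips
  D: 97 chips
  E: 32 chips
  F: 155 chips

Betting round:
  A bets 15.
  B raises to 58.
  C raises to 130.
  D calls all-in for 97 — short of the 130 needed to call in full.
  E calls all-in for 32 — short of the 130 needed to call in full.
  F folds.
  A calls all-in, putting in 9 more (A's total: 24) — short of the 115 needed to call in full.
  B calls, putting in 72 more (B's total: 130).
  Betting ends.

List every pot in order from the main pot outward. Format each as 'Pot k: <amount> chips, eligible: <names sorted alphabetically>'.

Contributions: A=24, B=130, C=130, D=97, E=32
Folded: F
Pot levels (distinct totals of non-folded players): 24, 32, 97, 130
Layer 1-24: 24 each from A, B, C, D, E = 24*5 = 120 chips; eligible A, B, C, D, E
Layer 25-32: 8 each from B, C, D, E = 8*4 = 32 chips; eligible B, C, D, E
Layer 33-97: 65 each from B, C, D = 65*3 = 195 chips; eligible B, C, D
Layer 98-130: 33 each from B, C = 33*2 = 66 chips; eligible B, C

Pot 1: 120 chips, eligible: A, B, C, D, E
Pot 2: 32 chips, eligible: B, C, D, E
Pot 3: 195 chips, eligible: B, C, D
Pot 4: 66 chips, eligible: B, C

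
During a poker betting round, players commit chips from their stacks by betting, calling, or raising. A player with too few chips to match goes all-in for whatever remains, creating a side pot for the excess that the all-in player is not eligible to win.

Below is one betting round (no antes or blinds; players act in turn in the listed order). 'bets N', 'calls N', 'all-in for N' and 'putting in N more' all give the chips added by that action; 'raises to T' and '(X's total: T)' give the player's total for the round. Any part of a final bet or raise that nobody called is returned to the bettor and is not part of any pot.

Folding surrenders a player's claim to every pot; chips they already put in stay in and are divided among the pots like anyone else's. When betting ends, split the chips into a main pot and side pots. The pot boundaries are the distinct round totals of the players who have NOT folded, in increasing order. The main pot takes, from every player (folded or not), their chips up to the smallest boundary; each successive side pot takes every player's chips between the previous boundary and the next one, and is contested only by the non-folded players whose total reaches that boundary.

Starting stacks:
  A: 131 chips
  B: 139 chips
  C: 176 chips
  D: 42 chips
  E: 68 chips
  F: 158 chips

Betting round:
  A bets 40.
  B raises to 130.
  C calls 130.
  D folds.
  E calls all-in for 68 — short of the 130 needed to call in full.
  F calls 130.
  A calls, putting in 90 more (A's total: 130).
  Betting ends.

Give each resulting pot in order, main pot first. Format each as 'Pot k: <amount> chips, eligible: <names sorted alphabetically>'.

Pot 1: 340 chips, eligible: A, B, C, E, F
Pot 2: 248 chips, eligible: A, B, C, F

Derivation:
Contributions: A=130, B=130, C=130, E=68, F=130
Folded: D
Pot levels (distinct totals of non-folded players): 68, 130
Layer 1-68: 68 each from A, B, C, E, F = 68*5 = 340 chips; eligible A, B, C, E, F
Layer 69-130: 62 each from A, B, C, F = 62*4 = 248 chips; eligible A, B, C, F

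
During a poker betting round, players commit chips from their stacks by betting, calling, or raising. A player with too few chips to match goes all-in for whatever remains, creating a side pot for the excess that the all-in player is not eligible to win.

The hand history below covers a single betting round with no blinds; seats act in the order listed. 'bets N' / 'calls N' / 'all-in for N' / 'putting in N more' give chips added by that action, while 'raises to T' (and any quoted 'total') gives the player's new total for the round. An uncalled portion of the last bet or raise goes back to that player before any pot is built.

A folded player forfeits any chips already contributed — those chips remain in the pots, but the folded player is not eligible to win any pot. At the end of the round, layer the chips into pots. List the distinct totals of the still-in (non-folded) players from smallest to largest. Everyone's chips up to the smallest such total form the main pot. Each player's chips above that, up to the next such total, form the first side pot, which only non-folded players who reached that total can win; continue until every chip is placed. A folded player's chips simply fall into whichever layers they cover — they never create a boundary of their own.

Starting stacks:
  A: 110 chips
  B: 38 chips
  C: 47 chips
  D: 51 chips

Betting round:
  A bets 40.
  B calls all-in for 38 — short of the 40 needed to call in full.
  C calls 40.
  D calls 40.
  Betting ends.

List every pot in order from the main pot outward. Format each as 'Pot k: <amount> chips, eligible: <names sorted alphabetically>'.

Pot 1: 152 chips, eligible: A, B, C, D
Pot 2: 6 chips, eligible: A, C, D

Derivation:
Contributions: A=40, B=38, C=40, D=40
Pot levels (distinct totals of non-folded players): 38, 40
Layer 1-38: 38 each from A, B, C, D = 38*4 = 152 chips; eligible A, B, C, D
Layer 39-40: 2 each from A, C, D = 2*3 = 6 chips; eligible A, C, D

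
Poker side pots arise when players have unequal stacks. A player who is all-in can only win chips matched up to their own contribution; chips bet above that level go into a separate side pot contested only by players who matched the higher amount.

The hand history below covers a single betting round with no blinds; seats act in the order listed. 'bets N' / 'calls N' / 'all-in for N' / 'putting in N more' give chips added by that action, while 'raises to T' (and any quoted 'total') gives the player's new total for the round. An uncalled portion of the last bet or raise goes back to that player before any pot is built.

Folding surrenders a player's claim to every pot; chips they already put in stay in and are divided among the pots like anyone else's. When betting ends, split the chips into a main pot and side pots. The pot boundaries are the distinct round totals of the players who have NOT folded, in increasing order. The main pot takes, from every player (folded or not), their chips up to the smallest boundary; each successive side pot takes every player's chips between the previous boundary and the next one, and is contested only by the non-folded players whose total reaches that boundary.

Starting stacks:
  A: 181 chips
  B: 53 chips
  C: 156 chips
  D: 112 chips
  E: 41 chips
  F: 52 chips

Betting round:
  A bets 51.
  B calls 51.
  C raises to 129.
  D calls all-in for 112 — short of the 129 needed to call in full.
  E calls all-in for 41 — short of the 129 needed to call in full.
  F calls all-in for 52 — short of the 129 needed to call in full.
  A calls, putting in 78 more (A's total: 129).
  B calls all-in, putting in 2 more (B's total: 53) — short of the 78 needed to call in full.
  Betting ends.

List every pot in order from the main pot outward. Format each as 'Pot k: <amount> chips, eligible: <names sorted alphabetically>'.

Contributions: A=129, B=53, C=129, D=112, E=41, F=52
Pot levels (distinct totals of non-folded players): 41, 52, 53, 112, 129
Layer 1-41: 41 each from A, B, C, D, E, F = 41*6 = 246 chips; eligible A, B, C, D, E, F
Layer 42-52: 11 each from A, B, C, D, F = 11*5 = 55 chips; eligible A, B, C, D, F
Layer 53-53: 1 each from A, B, C, D = 1*4 = 4 chips; eligible A, B, C, D
Layer 54-112: 59 each from A, C, D = 59*3 = 177 chips; eligible A, C, D
Layer 113-129: 17 each from A, C = 17*2 = 34 chips; eligible A, C

Pot 1: 246 chips, eligible: A, B, C, D, E, F
Pot 2: 55 chips, eligible: A, B, C, D, F
Pot 3: 4 chips, eligible: A, B, C, D
Pot 4: 177 chips, eligible: A, C, D
Pot 5: 34 chips, eligible: A, C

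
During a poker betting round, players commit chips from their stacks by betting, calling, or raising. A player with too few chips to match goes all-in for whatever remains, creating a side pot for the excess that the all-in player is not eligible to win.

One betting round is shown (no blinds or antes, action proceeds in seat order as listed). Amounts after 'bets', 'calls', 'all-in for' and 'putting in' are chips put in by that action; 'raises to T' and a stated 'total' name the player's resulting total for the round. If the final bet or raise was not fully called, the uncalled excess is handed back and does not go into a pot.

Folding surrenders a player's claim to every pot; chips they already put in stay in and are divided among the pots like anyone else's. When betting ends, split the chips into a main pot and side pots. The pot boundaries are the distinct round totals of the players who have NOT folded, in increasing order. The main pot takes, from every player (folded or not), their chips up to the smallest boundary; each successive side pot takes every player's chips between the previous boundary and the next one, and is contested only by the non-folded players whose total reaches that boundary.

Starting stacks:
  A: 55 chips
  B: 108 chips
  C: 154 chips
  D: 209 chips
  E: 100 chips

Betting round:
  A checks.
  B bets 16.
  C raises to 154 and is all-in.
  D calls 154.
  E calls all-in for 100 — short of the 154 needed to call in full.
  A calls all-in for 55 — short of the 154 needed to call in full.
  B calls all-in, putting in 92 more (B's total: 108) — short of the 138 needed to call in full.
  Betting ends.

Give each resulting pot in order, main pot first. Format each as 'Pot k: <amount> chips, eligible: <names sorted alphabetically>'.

Pot 1: 275 chips, eligible: A, B, C, D, E
Pot 2: 180 chips, eligible: B, C, D, E
Pot 3: 24 chips, eligible: B, C, D
Pot 4: 92 chips, eligible: C, D

Derivation:
Contributions: A=55, B=108, C=154, D=154, E=100
Pot levels (distinct totals of non-folded players): 55, 100, 108, 154
Layer 1-55: 55 each from A, B, C, D, E = 55*5 = 275 chips; eligible A, B, C, D, E
Layer 56-100: 45 each from B, C, D, E = 45*4 = 180 chips; eligible B, C, D, E
Layer 101-108: 8 each from B, C, D = 8*3 = 24 chips; eligible B, C, D
Layer 109-154: 46 each from C, D = 46*2 = 92 chips; eligible C, D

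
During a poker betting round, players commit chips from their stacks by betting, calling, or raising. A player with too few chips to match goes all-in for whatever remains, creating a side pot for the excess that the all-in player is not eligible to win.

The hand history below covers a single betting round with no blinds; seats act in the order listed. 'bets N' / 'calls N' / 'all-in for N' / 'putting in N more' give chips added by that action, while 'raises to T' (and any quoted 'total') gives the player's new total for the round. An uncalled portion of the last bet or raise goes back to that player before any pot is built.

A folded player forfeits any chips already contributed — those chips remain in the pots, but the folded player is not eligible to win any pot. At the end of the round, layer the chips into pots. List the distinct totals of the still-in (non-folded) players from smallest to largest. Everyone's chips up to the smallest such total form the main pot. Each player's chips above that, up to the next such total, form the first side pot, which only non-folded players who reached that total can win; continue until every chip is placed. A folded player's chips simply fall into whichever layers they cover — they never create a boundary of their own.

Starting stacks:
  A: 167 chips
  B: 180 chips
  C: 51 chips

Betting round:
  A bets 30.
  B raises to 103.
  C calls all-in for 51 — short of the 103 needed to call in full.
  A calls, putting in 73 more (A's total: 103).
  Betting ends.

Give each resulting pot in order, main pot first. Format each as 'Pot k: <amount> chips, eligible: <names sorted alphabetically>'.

Contributions: A=103, B=103, C=51
Pot levels (distinct totals of non-folded players): 51, 103
Layer 1-51: 51 each from A, B, C = 51*3 = 153 chips; eligible A, B, C
Layer 52-103: 52 each from A, B = 52*2 = 104 chips; eligible A, B

Pot 1: 153 chips, eligible: A, B, C
Pot 2: 104 chips, eligible: A, B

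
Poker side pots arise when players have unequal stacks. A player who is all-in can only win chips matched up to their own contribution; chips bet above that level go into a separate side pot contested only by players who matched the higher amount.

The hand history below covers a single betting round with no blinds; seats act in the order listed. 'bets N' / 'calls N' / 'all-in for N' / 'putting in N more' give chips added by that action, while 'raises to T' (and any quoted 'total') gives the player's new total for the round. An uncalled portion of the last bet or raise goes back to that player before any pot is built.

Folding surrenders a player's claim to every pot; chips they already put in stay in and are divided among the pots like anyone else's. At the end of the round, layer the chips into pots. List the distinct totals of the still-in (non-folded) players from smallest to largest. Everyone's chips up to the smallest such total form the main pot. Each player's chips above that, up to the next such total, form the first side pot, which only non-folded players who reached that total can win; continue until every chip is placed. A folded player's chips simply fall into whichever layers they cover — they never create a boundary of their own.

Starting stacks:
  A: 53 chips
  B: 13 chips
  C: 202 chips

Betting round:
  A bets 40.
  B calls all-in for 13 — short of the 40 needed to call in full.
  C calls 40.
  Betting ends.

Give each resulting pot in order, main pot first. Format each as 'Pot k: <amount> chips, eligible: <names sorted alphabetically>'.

Pot 1: 39 chips, eligible: A, B, C
Pot 2: 54 chips, eligible: A, C

Derivation:
Contributions: A=40, B=13, C=40
Pot levels (distinct totals of non-folded players): 13, 40
Layer 1-13: 13 each from A, B, C = 13*3 = 39 chips; eligible A, B, C
Layer 14-40: 27 each from A, C = 27*2 = 54 chips; eligible A, C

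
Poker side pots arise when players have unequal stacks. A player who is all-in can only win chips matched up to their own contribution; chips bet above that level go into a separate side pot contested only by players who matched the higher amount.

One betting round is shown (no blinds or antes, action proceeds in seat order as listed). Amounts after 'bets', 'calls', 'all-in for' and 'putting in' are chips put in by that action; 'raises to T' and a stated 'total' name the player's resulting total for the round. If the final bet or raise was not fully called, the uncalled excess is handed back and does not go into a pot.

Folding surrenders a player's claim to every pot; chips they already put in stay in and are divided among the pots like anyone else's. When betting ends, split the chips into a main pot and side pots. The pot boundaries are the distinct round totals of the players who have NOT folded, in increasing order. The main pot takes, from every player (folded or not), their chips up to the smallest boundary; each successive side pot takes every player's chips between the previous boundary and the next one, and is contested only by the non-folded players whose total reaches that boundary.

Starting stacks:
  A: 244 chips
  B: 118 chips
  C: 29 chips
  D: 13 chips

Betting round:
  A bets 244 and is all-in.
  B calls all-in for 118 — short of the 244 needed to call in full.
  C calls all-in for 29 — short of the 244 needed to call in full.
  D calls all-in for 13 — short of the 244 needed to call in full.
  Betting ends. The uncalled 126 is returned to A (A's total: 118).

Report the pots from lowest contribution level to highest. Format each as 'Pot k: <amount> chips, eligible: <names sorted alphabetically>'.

Contributions (after 126 returned to A): A=118, B=118, C=29, D=13
Pot levels (distinct totals of non-folded players): 13, 29, 118
Layer 1-13: 13 each from A, B, C, D = 13*4 = 52 chips; eligible A, B, C, D
Layer 14-29: 16 each from A, B, C = 16*3 = 48 chips; eligible A, B, C
Layer 30-118: 89 each from A, B = 89*2 = 178 chips; eligible A, B

Pot 1: 52 chips, eligible: A, B, C, D
Pot 2: 48 chips, eligible: A, B, C
Pot 3: 178 chips, eligible: A, B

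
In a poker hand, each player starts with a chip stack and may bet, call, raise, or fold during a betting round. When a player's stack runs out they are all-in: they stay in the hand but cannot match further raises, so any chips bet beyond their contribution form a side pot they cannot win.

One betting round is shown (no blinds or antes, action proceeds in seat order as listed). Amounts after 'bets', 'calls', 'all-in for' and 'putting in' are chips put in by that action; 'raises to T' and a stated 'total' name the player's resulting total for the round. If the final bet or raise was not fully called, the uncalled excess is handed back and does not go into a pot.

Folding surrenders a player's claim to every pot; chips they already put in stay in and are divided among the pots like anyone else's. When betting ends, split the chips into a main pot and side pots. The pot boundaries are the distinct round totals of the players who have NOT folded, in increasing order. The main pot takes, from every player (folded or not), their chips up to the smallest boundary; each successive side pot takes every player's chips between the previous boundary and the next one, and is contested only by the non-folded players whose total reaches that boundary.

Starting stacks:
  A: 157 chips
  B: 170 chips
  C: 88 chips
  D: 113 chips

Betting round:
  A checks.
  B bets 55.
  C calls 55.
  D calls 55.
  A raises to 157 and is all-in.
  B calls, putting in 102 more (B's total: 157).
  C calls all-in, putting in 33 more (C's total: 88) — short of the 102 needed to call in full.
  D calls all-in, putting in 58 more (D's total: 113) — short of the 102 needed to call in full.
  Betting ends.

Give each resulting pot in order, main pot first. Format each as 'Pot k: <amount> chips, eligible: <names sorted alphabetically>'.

Contributions: A=157, B=157, C=88, D=113
Pot levels (distinct totals of non-folded players): 88, 113, 157
Layer 1-88: 88 each from A, B, C, D = 88*4 = 352 chips; eligible A, B, C, D
Layer 89-113: 25 each from A, B, D = 25*3 = 75 chips; eligible A, B, D
Layer 114-157: 44 each from A, B = 44*2 = 88 chips; eligible A, B

Pot 1: 352 chips, eligible: A, B, C, D
Pot 2: 75 chips, eligible: A, B, D
Pot 3: 88 chips, eligible: A, B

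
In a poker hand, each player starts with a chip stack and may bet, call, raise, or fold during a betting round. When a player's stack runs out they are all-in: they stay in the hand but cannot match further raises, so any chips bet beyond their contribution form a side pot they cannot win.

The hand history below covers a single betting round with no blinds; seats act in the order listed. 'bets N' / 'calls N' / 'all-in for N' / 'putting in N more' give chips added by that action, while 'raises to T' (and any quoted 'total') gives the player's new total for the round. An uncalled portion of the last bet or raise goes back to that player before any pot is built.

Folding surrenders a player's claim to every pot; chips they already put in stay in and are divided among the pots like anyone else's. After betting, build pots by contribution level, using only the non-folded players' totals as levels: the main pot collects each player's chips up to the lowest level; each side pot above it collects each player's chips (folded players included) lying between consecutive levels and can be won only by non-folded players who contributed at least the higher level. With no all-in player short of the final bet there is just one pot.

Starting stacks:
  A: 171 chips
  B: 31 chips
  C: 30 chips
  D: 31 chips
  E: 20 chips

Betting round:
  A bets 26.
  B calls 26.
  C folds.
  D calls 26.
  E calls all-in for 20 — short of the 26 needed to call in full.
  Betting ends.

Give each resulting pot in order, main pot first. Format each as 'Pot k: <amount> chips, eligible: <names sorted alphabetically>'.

Pot 1: 80 chips, eligible: A, B, D, E
Pot 2: 18 chips, eligible: A, B, D

Derivation:
Contributions: A=26, B=26, D=26, E=20
Folded: C
Pot levels (distinct totals of non-folded players): 20, 26
Layer 1-20: 20 each from A, B, D, E = 20*4 = 80 chips; eligible A, B, D, E
Layer 21-26: 6 each from A, B, D = 6*3 = 18 chips; eligible A, B, D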